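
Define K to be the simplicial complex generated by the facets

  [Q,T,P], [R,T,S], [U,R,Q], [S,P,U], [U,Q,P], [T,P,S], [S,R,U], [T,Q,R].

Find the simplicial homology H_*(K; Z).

We work with the vertex ordering P < Q < R < S < T < U. The simplices of K, each written with vertices in increasing order, are:

  0-simplices (6): P, Q, R, S, T, U
  1-simplices (12): PQ, PS, PT, PU, QR, QT, QU, RS, RT, RU, ST, SU
  2-simplices (8): PQT, PQU, PST, PSU, QRT, QRU, RST, RSU

Hence C_0 ≅ Z^6, C_1 ≅ Z^12, C_2 ≅ Z^8.

∂_1: C_1 → C_0 maps an edge to its endpoints' difference, ∂[p,q] = q − p.
The 6×12 boundary matrix has rank 5 and Smith normal form diag(1,1,1,1,1).

Boundary ∂_2: C_2 → C_1 maps a triangle to the signed sum of its edges. For instance
  ∂PQU = QU − PU + PQ,
  ∂RST = ST − RT + RS.
The 12×8 boundary matrix has rank 7 and Smith normal form diag(1,1,1,1,1,1,1).

Computing H_k = (kernel of ∂_k) / (image of ∂_{k+1}):

  H_0: rank C_0 − rank ∂_1 = 6 − 5 = 1, and the invariant factors of ∂_1 are all 1, so H_0 ≅ Z.
  H_1: rank ker ∂_1 − rank ∂_2 = (12 − 5) − 7 = 0, and the invariant factors of ∂_2 are all 1, so H_1 ≅ 0.
  H_2: rank ker ∂_2 − rank ∂_3 = (8 − 7) − 0 = 1, and there is no ∂_3, so H_2 ≅ Z.

(K is a triangulation of the 2-sphere S^2.)

H_0 = Z,  H_1 = 0,  H_2 = Z.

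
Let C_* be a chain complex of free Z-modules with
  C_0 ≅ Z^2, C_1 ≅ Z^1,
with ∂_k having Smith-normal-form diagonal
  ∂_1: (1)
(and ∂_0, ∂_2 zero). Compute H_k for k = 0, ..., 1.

H_0: b_0 = 2 − 0 − 1 = 1; torsion from ∂_1 factors > 1: none. So H_0 ≅ Z.
H_1: b_1 = 1 − 1 − 0 = 0; torsion from ∂_2 factors > 1: none. So H_1 ≅ 0.

H_0 ≅ Z,  H_1 = 0.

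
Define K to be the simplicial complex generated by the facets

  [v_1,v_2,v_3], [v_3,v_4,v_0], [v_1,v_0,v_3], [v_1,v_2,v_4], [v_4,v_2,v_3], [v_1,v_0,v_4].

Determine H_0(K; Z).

H_0 = Z.

Take the total order v_0 < v_1 < v_2 < v_3 < v_4 on the vertex set. Then K (dimension 2) consists of the simplices:

  0-simplices (5): [v_0], [v_1], [v_2], [v_3], [v_4]
  1-simplices (9): [v_0,v_1], [v_0,v_3], [v_0,v_4], [v_1,v_2], [v_1,v_3], [v_1,v_4], [v_2,v_3], [v_2,v_4], [v_3,v_4]
  2-simplices (6): [v_0,v_1,v_3], [v_0,v_1,v_4], [v_0,v_3,v_4], [v_1,v_2,v_3], [v_1,v_2,v_4], [v_2,v_3,v_4]

giving chain groups C_0 ≅ Z^5, C_1 ≅ Z^9, C_2 ≅ Z^6.

∂_1: C_1 → C_0 sends each edge [p,q] (with p < q) to q − p.
The 5×9 boundary matrix has rank 4 and Smith normal form diag(1,1,1,1).

Boundary ∂_2: C_2 → C_1 sends each 2-simplex [p,q,r] to [q,r] − [p,r] + [p,q]. For instance
  ∂[v_0,v_1,v_4] = [v_1,v_4] − [v_0,v_4] + [v_0,v_1],
  ∂[v_0,v_3,v_4] = [v_3,v_4] − [v_0,v_4] + [v_0,v_3].
This gives a 9×6 integer matrix of rank 5; reducing to Smith normal form yields diagonal entries (1,1,1,1,1).

Reading off H_k = ker ∂_k / im ∂_{k+1}:

  H_0: rank C_0 − rank ∂_1 = 5 − 4 = 1, and the invariant factors of ∂_1 are all 1, so H_0 ≅ Z.

(K is a triangulation of the 2-sphere S^2.)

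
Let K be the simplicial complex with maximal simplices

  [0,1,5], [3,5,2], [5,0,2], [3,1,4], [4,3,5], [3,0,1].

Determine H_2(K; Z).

H_2 = 0.

Take the total order 0 < 1 < 2 < 3 < 4 < 5 on the vertex set. Then K (dimension 2) consists of the simplices:

  0-simplices (6): [0], [1], [2], [3], [4], [5]
  1-simplices (12): [0,1], [0,2], [0,3], [0,5], [1,3], [1,4], [1,5], [2,3], [2,5], [3,4], [3,5], [4,5]
  2-simplices (6): [0,1,3], [0,1,5], [0,2,5], [1,3,4], [2,3,5], [3,4,5]

so the chain groups are C_0 ≅ Z^6, C_1 ≅ Z^12, C_2 ≅ Z^6.

Boundary ∂_1: C_1 → C_0 maps an edge to its endpoints' difference, ∂[p,q] = q − p. For instance
  ∂[0,2] = [2] − [0].
As a 6×12 matrix over Z this has rank 5, with invariant factors (1,1,1,1,1).

The boundary map ∂_2: C_2 → C_1 sends each 2-simplex [p,q,r] to [q,r] − [p,r] + [p,q]. For instance
  ∂[0,1,5] = [1,5] − [0,5] + [0,1],
  ∂[3,4,5] = [4,5] − [3,5] + [3,4].
The 12×6 boundary matrix has rank 6 and Smith normal form diag(1,1,1,1,1,1).

Now H_k = ker ∂_k / im ∂_{k+1}, so:

  H_2: rank ker ∂_2 − rank ∂_3 = (6 − 6) − 0 = 0, and there is no ∂_3, so H_2 = 0.

(K is a triangulation of the cylinder S^1 x I.)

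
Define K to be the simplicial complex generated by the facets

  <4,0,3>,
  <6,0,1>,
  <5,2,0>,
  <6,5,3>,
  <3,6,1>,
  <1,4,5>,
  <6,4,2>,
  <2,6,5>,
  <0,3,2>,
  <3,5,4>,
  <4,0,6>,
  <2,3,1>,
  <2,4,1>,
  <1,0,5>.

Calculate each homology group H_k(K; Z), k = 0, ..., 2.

Take the total order 0 < 1 < 2 < 3 < 4 < 5 < 6 on the vertex set. Then K (dimension 2) consists of the simplices:

  0-simplices (7): [0], [1], [2], [3], [4], [5], [6]
  1-simplices (21): [0,1], [0,2], [0,3], [0,4], [0,5], [0,6], [1,2], [1,3], [1,4], [1,5], [1,6], [2,3], [2,4], [2,5], [2,6], [3,4], [3,5], [3,6], [4,5], [4,6], [5,6]
  2-simplices (14): [0,1,5], [0,1,6], [0,2,3], [0,2,5], [0,3,4], [0,4,6], [1,2,3], [1,2,4], [1,3,6], [1,4,5], [2,4,6], [2,5,6], [3,4,5], [3,5,6]

giving chain groups C_0 ≅ Z^7, C_1 ≅ Z^21, C_2 ≅ Z^14.

∂_1: C_1 → C_0 sends each edge [p,q] (with p < q) to q − p. For instance
  ∂[0,1] = [1] − [0].
The resulting 7×21 matrix has rank 6, and its Smith normal form has invariant factors (1,1,1,1,1,1).

Boundary ∂_2: C_2 → C_1 acts by ∂[p,q,r] = [q,r] − [p,r] + [p,q]. For instance
  ∂[0,2,3] = [2,3] − [0,3] + [0,2],
  ∂[0,3,4] = [3,4] − [0,4] + [0,3].
As a 21×14 matrix over Z this has rank 13, with invariant factors (1,1,1,1,1,1,1,1,1,1,1,1,1).

From H_k ≅ ker(∂_k) / im(∂_{k+1}) we obtain:

  H_0: rank C_0 − rank ∂_1 = 7 − 6 = 1, and the invariant factors of ∂_1 are all 1, so H_0 ≅ Z.
  H_1: rank ker ∂_1 − rank ∂_2 = (21 − 6) − 13 = 2, and the invariant factors of ∂_2 are all 1, so H_1 ≅ Z^2.
  H_2: rank ker ∂_2 − rank ∂_3 = (14 − 13) − 0 = 1, and there is no ∂_3, so H_2 ≅ Z.

(K is a triangulation of the torus T^2.)

H_0 ≅ Z,  H_1 ≅ Z^2,  H_2 ≅ Z.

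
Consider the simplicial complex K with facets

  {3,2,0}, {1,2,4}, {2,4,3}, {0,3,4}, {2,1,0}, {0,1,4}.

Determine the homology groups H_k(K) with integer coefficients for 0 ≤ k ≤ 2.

Order the vertices as 0 < 1 < 2 < 3 < 4. Listing each simplex with vertices in this order, K has dimension 2 with simplices:

  0-simplices (5): [0], [1], [2], [3], [4]
  1-simplices (9): [0,1], [0,2], [0,3], [0,4], [1,2], [1,4], [2,3], [2,4], [3,4]
  2-simplices (6): [0,1,2], [0,1,4], [0,2,3], [0,3,4], [1,2,4], [2,3,4]

so the chain groups are C_0 ≅ Z^5, C_1 ≅ Z^9, C_2 ≅ Z^6.

∂_1: C_1 → C_0 sends each edge [p,q] (with p < q) to q − p. For instance
  ∂[2,3] = [3] − [2].
The 5×9 boundary matrix has rank 4 and Smith normal form diag(1,1,1,1).

∂_2: C_2 → C_1 sends each 2-simplex [p,q,r] to [q,r] − [p,r] + [p,q]. For instance
  ∂[0,2,3] = [2,3] − [0,3] + [0,2],
  ∂[0,1,2] = [1,2] − [0,2] + [0,1].
This gives a 9×6 integer matrix of rank 5; reducing to Smith normal form yields diagonal entries (1,1,1,1,1).

Now H_k = ker ∂_k / im ∂_{k+1}, so:

  H_0: rank C_0 − rank ∂_1 = 5 − 4 = 1, and the invariant factors of ∂_1 are all 1, so H_0 ≅ Z.
  H_1: rank ker ∂_1 − rank ∂_2 = (9 − 4) − 5 = 0, and the invariant factors of ∂_2 are all 1, so H_1 ≅ 0.
  H_2: rank ker ∂_2 − rank ∂_3 = (6 − 5) − 0 = 1, and there is no ∂_3, so H_2 ≅ Z.

H_0 ≅ Z,  H_1 = 0,  H_2 ≅ Z.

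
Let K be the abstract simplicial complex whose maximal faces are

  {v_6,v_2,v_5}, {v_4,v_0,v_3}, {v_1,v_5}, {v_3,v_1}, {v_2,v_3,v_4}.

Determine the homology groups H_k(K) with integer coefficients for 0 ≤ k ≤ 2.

H_0 ≅ Z,  H_1 ≅ Z,  H_2 = 0.

K has 7 vertices, 10 edges, 3 triangles.
rank ∂_0 = 0, rank ∂_1 = 6 ⇒ b_0 = 7 − 0 − 6 = 1; all invariant factors of ∂_1 are 1 so no torsion. So H_0 ≅ Z.
rank ∂_1 = 6, rank ∂_2 = 3 ⇒ b_1 = 10 − 6 − 3 = 1; all invariant factors of ∂_2 are 1 so no torsion. So H_1 ≅ Z.
rank ∂_2 = 3, rank ∂_3 = 0 ⇒ b_2 = 3 − 3 − 0 = 0. So H_2 ≅ 0.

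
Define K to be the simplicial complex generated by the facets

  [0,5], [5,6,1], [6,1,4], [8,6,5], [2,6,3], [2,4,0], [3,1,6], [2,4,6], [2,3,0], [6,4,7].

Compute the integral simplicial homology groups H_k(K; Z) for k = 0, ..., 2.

K has 9 vertices, 18 edges, 9 triangles.
rank ∂_0 = 0, rank ∂_1 = 8 ⇒ b_0 = 9 − 0 − 8 = 1; all invariant factors of ∂_1 are 1 so no torsion. So H_0 = Z.
rank ∂_1 = 8, rank ∂_2 = 9 ⇒ b_1 = 18 − 8 − 9 = 1; all invariant factors of ∂_2 are 1 so no torsion. So H_1 = Z.
rank ∂_2 = 9, rank ∂_3 = 0 ⇒ b_2 = 9 − 9 − 0 = 0. So H_2 = 0.

H_0 ≅ Z,  H_1 ≅ Z,  H_2 = 0.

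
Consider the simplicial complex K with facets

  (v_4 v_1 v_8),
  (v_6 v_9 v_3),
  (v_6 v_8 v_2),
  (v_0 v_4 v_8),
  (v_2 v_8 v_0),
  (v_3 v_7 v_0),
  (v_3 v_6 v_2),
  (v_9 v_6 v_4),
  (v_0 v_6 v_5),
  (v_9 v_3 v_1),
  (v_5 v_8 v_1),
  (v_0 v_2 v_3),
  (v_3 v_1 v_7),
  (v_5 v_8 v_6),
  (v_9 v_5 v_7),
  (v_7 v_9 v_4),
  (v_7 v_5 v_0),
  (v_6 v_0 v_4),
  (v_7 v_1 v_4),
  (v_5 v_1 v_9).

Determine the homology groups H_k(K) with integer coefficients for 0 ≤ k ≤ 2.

H_0 ≅ Z,  H_1 ≅ Z ⊕ Z/2Z,  H_2 = 0.

We work with the vertex ordering v_0 < v_1 < v_2 < v_3 < v_4 < v_5 < v_6 < v_7 < v_8 < v_9. The simplices of K, each written with vertices in increasing order, are:

  0-simplices (10): [v_0], [v_1], [v_2], [v_3], [v_4], [v_5], [v_6], [v_7], [v_8], [v_9]
  1-simplices (30): (30 of them)
  2-simplices (20): (20 of them)

giving chain groups C_0 ≅ Z^10, C_1 ≅ Z^30, C_2 ≅ Z^20.

Boundary ∂_1: C_1 → C_0 sends each edge [p,q] (with p < q) to q − p. For instance
  ∂[v_2,v_3] = [v_3] − [v_2].
The resulting 10×30 matrix has rank 9, and its Smith normal form has invariant factors (1,1,1,1,1,1,1,1,1).

∂_2: C_2 → C_1 sends each 2-simplex [p,q,r] to [q,r] − [p,r] + [p,q]. For instance
  ∂[v_1,v_4,v_8] = [v_4,v_8] − [v_1,v_8] + [v_1,v_4],
  ∂[v_0,v_2,v_3] = [v_2,v_3] − [v_0,v_3] + [v_0,v_2].
The resulting 30×20 matrix has rank 20, and its Smith normal form has invariant factors (1,1,1,1,1,1,1,1,1,1,1,1,1,1,1,1,1,1,1,2).

Computing H_k = (kernel of ∂_k) / (image of ∂_{k+1}):

  H_0: rank C_0 − rank ∂_1 = 10 − 9 = 1, and the invariant factors of ∂_1 are all 1, so H_0 = Z.
  H_1: rank ker ∂_1 − rank ∂_2 = (30 − 9) − 20 = 1, and ∂_2 has invariant factor 2 > 1, so H_1 = Z ⊕ Z/2Z.
  H_2: rank ker ∂_2 − rank ∂_3 = (20 − 20) − 0 = 0, and there is no ∂_3, so H_2 = 0.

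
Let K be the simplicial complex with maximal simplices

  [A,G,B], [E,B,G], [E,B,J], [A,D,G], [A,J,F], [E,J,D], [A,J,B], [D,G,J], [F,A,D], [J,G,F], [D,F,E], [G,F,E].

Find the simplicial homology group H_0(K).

Take the total order A < B < D < E < F < G < J on the vertex set. Then K (dimension 2) consists of the simplices:

  0-simplices (7): A, B, D, E, F, G, J
  1-simplices (18): AB, AD, AF, AG, AJ, BE, BG, BJ, DE, DF, DG, DJ, EF, EG, EJ, FG, FJ, GJ
  2-simplices (12): ABG, ABJ, ADF, ADG, AFJ, BEG, BEJ, DEF, DEJ, DGJ, EFG, FGJ

so the chain groups are C_0 ≅ Z^7, C_1 ≅ Z^18, C_2 ≅ Z^12.

Boundary ∂_1: C_1 → C_0 sends each edge [p,q] (with p < q) to q − p.
This gives a 7×18 integer matrix of rank 6; reducing to Smith normal form yields diagonal entries (1,1,1,1,1,1).

∂_2: C_2 → C_1 acts by ∂[p,q,r] = [q,r] − [p,r] + [p,q]. For instance
  ∂ADG = DG − AG + AD,
  ∂ABG = BG − AG + AB.
The 18×12 boundary matrix has rank 12 and Smith normal form diag(1,1,1,1,1,1,1,1,1,1,1,2).

Now H_k = ker ∂_k / im ∂_{k+1}, so:

  H_0: rank C_0 − rank ∂_1 = 7 − 6 = 1, and the invariant factors of ∂_1 are all 1, so H_0 = Z.

(K is a triangulation of the real projective plane RP^2.)

H_0 = Z.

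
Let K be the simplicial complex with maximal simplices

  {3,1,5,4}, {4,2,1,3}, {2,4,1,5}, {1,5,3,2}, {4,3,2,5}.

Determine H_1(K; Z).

K has 5 vertices, 10 edges, 10 triangles, 5 3-simplices.
rank ∂_1 = 4, rank ∂_2 = 6 ⇒ b_1 = 10 − 4 − 6 = 0; all invariant factors of ∂_2 are 1 so no torsion. So H_1 ≅ 0.

H_1 = 0.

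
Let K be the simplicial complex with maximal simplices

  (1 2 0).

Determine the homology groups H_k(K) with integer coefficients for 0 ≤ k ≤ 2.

H_0 ≅ Z,  H_1 = 0,  H_2 = 0.

K has 3 vertices, 3 edges, 1 triangle.
rank ∂_0 = 0, rank ∂_1 = 2 ⇒ b_0 = 3 − 0 − 2 = 1; all invariant factors of ∂_1 are 1 so no torsion. So H_0 ≅ Z.
rank ∂_1 = 2, rank ∂_2 = 1 ⇒ b_1 = 3 − 2 − 1 = 0; all invariant factors of ∂_2 are 1 so no torsion. So H_1 ≅ 0.
rank ∂_2 = 1, rank ∂_3 = 0 ⇒ b_2 = 1 − 1 − 0 = 0. So H_2 ≅ 0.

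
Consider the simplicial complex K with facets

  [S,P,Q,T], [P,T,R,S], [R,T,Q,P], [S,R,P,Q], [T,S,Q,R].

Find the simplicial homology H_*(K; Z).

Order the vertices as P < Q < R < S < T. Listing each simplex with vertices in this order, K has dimension 3 with simplices:

  0-simplices (5): P, Q, R, S, T
  1-simplices (10): PQ, PR, PS, PT, QR, QS, QT, RS, RT, ST
  2-simplices (10): PQR, PQS, PQT, PRS, PRT, PST, QRS, QRT, QST, RST
  3-simplices (5): PQRS, PQRT, PQST, PRST, QRST

so the chain groups are C_0 ≅ Z^5, C_1 ≅ Z^10, C_2 ≅ Z^10, C_3 ≅ Z^5.

Boundary ∂_1: C_1 → C_0 is given by ∂[p,q] = [q] − [p]. For instance
  ∂ST = T − S.
This gives a 5×10 integer matrix of rank 4; reducing to Smith normal form yields diagonal entries (1,1,1,1).

Boundary ∂_2: C_2 → C_1 maps a triangle to the signed sum of its edges. For instance
  ∂PRT = RT − PT + PR,
  ∂QRS = RS − QS + QR.
The resulting 10×10 matrix has rank 6, and its Smith normal form has invariant factors (1,1,1,1,1,1).

Boundary ∂_3: C_3 → C_2 sends each 3-simplex σ to the alternating sum Σ_i (−1)^i (σ with its i-th vertex removed). For instance
  ∂QRST = RST − QST + QRT − QRS,
  ∂PRST = RST − PST + PRT − PRS.
This gives a 10×5 integer matrix of rank 4; reducing to Smith normal form yields diagonal entries (1,1,1,1).

From H_k ≅ ker(∂_k) / im(∂_{k+1}) we obtain:

  H_0: rank C_0 − rank ∂_1 = 5 − 4 = 1, and the invariant factors of ∂_1 are all 1, so H_0 = Z.
  H_1: rank ker ∂_1 − rank ∂_2 = (10 − 4) − 6 = 0, and the invariant factors of ∂_2 are all 1, so H_1 = 0.
  H_2: rank ker ∂_2 − rank ∂_3 = (10 − 6) − 4 = 0, and the invariant factors of ∂_3 are all 1, so H_2 = 0.
  H_3: rank ker ∂_3 − rank ∂_4 = (5 − 4) − 0 = 1, and there is no ∂_4, so H_3 = Z.

H_0 = Z,  H_1 = 0,  H_2 = 0,  H_3 = Z.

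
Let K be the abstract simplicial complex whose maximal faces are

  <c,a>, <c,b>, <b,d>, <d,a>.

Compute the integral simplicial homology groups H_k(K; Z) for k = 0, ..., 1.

Take the total order a < b < c < d on the vertex set. Then K (dimension 1) consists of the simplices:

  0-simplices (4): a, b, c, d
  1-simplices (4): ac, ad, bc, bd

so the chain groups are C_0 ≅ Z^4, C_1 ≅ Z^4.

Boundary ∂_1: C_1 → C_0 maps an edge to its endpoints' difference, ∂[p,q] = q − p.
This gives a 4×4 integer matrix of rank 3; reducing to Smith normal form yields diagonal entries (1,1,1).

Now H_k = ker ∂_k / im ∂_{k+1}, so:

  H_0: rank C_0 − rank ∂_1 = 4 − 3 = 1, and the invariant factors of ∂_1 are all 1, so H_0 = Z.
  H_1: rank ker ∂_1 − rank ∂_2 = (4 − 3) − 0 = 1, and there is no ∂_2, so H_1 = Z.

As a check, the Euler characteristic is 4 − 4 = 0, which agrees with 1 − 1 = 0.
(K is a triangulation of the circle S^1.)

H_0 = Z,  H_1 = Z.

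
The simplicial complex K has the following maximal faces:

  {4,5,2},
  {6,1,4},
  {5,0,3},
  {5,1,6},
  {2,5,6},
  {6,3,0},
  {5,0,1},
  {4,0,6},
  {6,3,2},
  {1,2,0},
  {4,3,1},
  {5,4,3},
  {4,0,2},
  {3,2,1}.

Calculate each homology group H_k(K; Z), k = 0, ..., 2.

Order the vertices as 0 < 1 < 2 < 3 < 4 < 5 < 6. Listing each simplex with vertices in this order, K has dimension 2 with simplices:

  0-simplices (7): [0], [1], [2], [3], [4], [5], [6]
  1-simplices (21): [0,1], [0,2], [0,3], [0,4], [0,5], [0,6], [1,2], [1,3], [1,4], [1,5], [1,6], [2,3], [2,4], [2,5], [2,6], [3,4], [3,5], [3,6], [4,5], [4,6], [5,6]
  2-simplices (14): [0,1,2], [0,1,5], [0,2,4], [0,3,5], [0,3,6], [0,4,6], [1,2,3], [1,3,4], [1,4,6], [1,5,6], [2,3,6], [2,4,5], [2,5,6], [3,4,5]

Hence C_0 ≅ Z^7, C_1 ≅ Z^21, C_2 ≅ Z^14.

Boundary ∂_1: C_1 → C_0 maps an edge to its endpoints' difference, ∂[p,q] = q − p.
The resulting 7×21 matrix has rank 6, and its Smith normal form has invariant factors (1,1,1,1,1,1).

The boundary map ∂_2: C_2 → C_1 acts by ∂[p,q,r] = [q,r] − [p,r] + [p,q]. For instance
  ∂[2,4,5] = [4,5] − [2,5] + [2,4],
  ∂[2,5,6] = [5,6] − [2,6] + [2,5].
The 21×14 boundary matrix has rank 13 and Smith normal form diag(1,1,1,1,1,1,1,1,1,1,1,1,1).

Now H_k = ker ∂_k / im ∂_{k+1}, so:

  H_0: rank C_0 − rank ∂_1 = 7 − 6 = 1, and the invariant factors of ∂_1 are all 1, so H_0 = Z.
  H_1: rank ker ∂_1 − rank ∂_2 = (21 − 6) − 13 = 2, and the invariant factors of ∂_2 are all 1, so H_1 = Z^2.
  H_2: rank ker ∂_2 − rank ∂_3 = (14 − 13) − 0 = 1, and there is no ∂_3, so H_2 = Z.

H_0 = Z,  H_1 = Z^2,  H_2 = Z.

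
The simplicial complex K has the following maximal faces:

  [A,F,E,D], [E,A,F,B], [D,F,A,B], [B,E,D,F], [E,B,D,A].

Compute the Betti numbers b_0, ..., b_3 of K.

b_0 = 1, b_1 = 0, b_2 = 0, b_3 = 1.

Fix the vertex order A < B < D < E < F and write every simplex with vertices in increasing order. Then dim K = 3 and the simplices of K are:

  0-simplices (5): A, B, D, E, F
  1-simplices (10): AB, AD, AE, AF, BD, BE, BF, DE, DF, EF
  2-simplices (10): ABD, ABE, ABF, ADE, ADF, AEF, BDE, BDF, BEF, DEF
  3-simplices (5): ABDE, ABDF, ABEF, ADEF, BDEF

Hence C_0 ≅ Z^5, C_1 ≅ Z^10, C_2 ≅ Z^10, C_3 ≅ Z^5.

∂_1: C_1 → C_0 maps an edge to its endpoints' difference, ∂[p,q] = q − p.
This gives a 5×10 integer matrix of rank 4; reducing to Smith normal form yields diagonal entries (1,1,1,1).

Boundary ∂_2: C_2 → C_1 acts by ∂[p,q,r] = [q,r] − [p,r] + [p,q]. For instance
  ∂ABE = BE − AE + AB,
  ∂ADE = DE − AE + AD.
This gives a 10×10 integer matrix of rank 6; reducing to Smith normal form yields diagonal entries (1,1,1,1,1,1).

Boundary ∂_3: C_3 → C_2 sends each 3-simplex σ to the alternating sum Σ_i (−1)^i (σ with its i-th vertex removed). For instance
  ∂ABDE = BDE − ADE + ABE − ABD,
  ∂BDEF = DEF − BEF + BDF − BDE.
The resulting 10×5 matrix has rank 4, and its Smith normal form has invariant factors (1,1,1,1).

From H_k ≅ ker(∂_k) / im(∂_{k+1}) we obtain:

  H_0: rank C_0 − rank ∂_1 = 5 − 4 = 1, and the invariant factors of ∂_1 are all 1, so H_0 = Z.
  H_1: rank ker ∂_1 − rank ∂_2 = (10 − 4) − 6 = 0, and the invariant factors of ∂_2 are all 1, so H_1 = 0.
  H_2: rank ker ∂_2 − rank ∂_3 = (10 − 6) − 4 = 0, and the invariant factors of ∂_3 are all 1, so H_2 = 0.
  H_3: rank ker ∂_3 − rank ∂_4 = (5 − 4) − 0 = 1, and there is no ∂_4, so H_3 = Z.

(K is a triangulation of the 3-sphere S^3.)

Hence the Betti numbers are b_0 = 1, b_1 = 0, b_2 = 0, b_3 = 1.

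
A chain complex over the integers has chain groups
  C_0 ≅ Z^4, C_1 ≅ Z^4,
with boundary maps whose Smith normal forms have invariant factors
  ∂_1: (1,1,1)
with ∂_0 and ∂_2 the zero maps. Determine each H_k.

H_0: b_0 = 4 − 0 − 3 = 1; torsion from ∂_1 factors > 1: none. So H_0 = Z.
H_1: b_1 = 4 − 3 − 0 = 1; torsion from ∂_2 factors > 1: none. So H_1 = Z.

H_0 = Z,  H_1 = Z.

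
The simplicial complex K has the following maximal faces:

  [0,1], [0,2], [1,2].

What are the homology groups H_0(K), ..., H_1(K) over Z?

H_0 = Z,  H_1 = Z.

Order the vertices as 0 < 1 < 2. Listing each simplex with vertices in this order, K has dimension 1 with simplices:

  0-simplices (3): [0], [1], [2]
  1-simplices (3): [0,1], [0,2], [1,2]

giving chain groups C_0 ≅ Z^3, C_1 ≅ Z^3.

Boundary ∂_1: C_1 → C_0 is given by ∂[p,q] = [q] − [p]. For instance
  ∂[1,2] = [2] − [1].
The resulting 3×3 matrix has rank 2, and its Smith normal form has invariant factors (1,1).

Computing H_k = (kernel of ∂_k) / (image of ∂_{k+1}):

  H_0: rank C_0 − rank ∂_1 = 3 − 2 = 1, and the invariant factors of ∂_1 are all 1, so H_0 ≅ Z.
  H_1: rank ker ∂_1 − rank ∂_2 = (3 − 2) − 0 = 1, and there is no ∂_2, so H_1 ≅ Z.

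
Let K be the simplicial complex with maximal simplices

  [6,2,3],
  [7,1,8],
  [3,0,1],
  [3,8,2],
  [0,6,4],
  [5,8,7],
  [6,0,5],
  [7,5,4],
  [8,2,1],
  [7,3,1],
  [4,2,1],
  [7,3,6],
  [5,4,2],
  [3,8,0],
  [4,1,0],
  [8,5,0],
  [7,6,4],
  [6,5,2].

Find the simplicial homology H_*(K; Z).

H_0 = Z,  H_1 = Z ⊕ Z_2,  H_2 = 0.

Take the total order 0 < 1 < 2 < 3 < 4 < 5 < 6 < 7 < 8 on the vertex set. Then K (dimension 2) consists of the simplices:

  0-simplices (9): [0], [1], [2], [3], [4], [5], [6], [7], [8]
  1-simplices (27): (27 of them)
  2-simplices (18): [0,1,3], [0,1,4], [0,3,8], [0,4,6], [0,5,6], [0,5,8], [1,2,4], [1,2,8], [1,3,7], [1,7,8], [2,3,6], [2,3,8], [2,4,5], [2,5,6], [3,6,7], [4,5,7], [4,6,7], [5,7,8]

giving chain groups C_0 ≅ Z^9, C_1 ≅ Z^27, C_2 ≅ Z^18.

The boundary map ∂_1: C_1 → C_0 sends each edge [p,q] (with p < q) to q − p.
This gives a 9×27 integer matrix of rank 8; reducing to Smith normal form yields diagonal entries (1,1,1,1,1,1,1,1).

∂_2: C_2 → C_1 acts by ∂[p,q,r] = [q,r] − [p,r] + [p,q]. For instance
  ∂[0,1,3] = [1,3] − [0,3] + [0,1],
  ∂[4,5,7] = [5,7] − [4,7] + [4,5].
The 27×18 boundary matrix has rank 18 and Smith normal form diag(1,1,1,1,1,1,1,1,1,1,1,1,1,1,1,1,1,2).

Reading off H_k = ker ∂_k / im ∂_{k+1}:

  H_0: rank C_0 − rank ∂_1 = 9 − 8 = 1, and the invariant factors of ∂_1 are all 1, so H_0 = Z.
  H_1: rank ker ∂_1 − rank ∂_2 = (27 − 8) − 18 = 1, and ∂_2 has invariant factor 2 > 1, so H_1 = Z ⊕ Z_2.
  H_2: rank ker ∂_2 − rank ∂_3 = (18 − 18) − 0 = 0, and there is no ∂_3, so H_2 = 0.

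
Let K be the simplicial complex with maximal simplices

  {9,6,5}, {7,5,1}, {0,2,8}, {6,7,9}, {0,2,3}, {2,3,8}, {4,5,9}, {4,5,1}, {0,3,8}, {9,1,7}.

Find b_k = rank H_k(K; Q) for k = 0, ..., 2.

Take the total order 0 < 1 < 2 < 3 < 4 < 5 < 6 < 7 < 8 < 9 on the vertex set. Then K (dimension 2) consists of the simplices:

  0-simplices (10): [0], [1], [2], [3], [4], [5], [6], [7], [8], [9]
  1-simplices (18): [0,2], [0,3], [0,8], [1,4], [1,5], [1,7], [1,9], [2,3], [2,8], [3,8], [4,5], [4,9], [5,6], [5,7], [5,9], [6,7], [6,9], [7,9]
  2-simplices (10): [0,2,3], [0,2,8], [0,3,8], [1,4,5], [1,5,7], [1,7,9], [2,3,8], [4,5,9], [5,6,9], [6,7,9]

giving chain groups C_0 ≅ Z^10, C_1 ≅ Z^18, C_2 ≅ Z^10.

Boundary ∂_1: C_1 → C_0 is given by ∂[p,q] = [q] − [p].
This gives a 10×18 integer matrix of rank 8; reducing to Smith normal form yields diagonal entries (1,1,1,1,1,1,1,1).

Boundary ∂_2: C_2 → C_1 sends each 2-simplex [p,q,r] to [q,r] − [p,r] + [p,q]. For instance
  ∂[1,4,5] = [4,5] − [1,5] + [1,4],
  ∂[1,5,7] = [5,7] − [1,7] + [1,5].
The resulting 18×10 matrix has rank 9, and its Smith normal form has invariant factors (1,1,1,1,1,1,1,1,1).

Computing H_k = (kernel of ∂_k) / (image of ∂_{k+1}):

  H_0: rank C_0 − rank ∂_1 = 10 − 8 = 2, and the invariant factors of ∂_1 are all 1, so H_0 ≅ Z^2.
  H_1: rank ker ∂_1 − rank ∂_2 = (18 − 8) − 9 = 1, and the invariant factors of ∂_2 are all 1, so H_1 ≅ Z.
  H_2: rank ker ∂_2 − rank ∂_3 = (10 − 9) − 0 = 1, and there is no ∂_3, so H_2 ≅ Z.

Hence the Betti numbers are b_0 = 2, b_1 = 1, b_2 = 1.

b_0 = 2, b_1 = 1, b_2 = 1.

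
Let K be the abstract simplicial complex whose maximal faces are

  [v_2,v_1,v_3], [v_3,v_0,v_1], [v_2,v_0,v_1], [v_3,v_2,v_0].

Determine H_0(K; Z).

Take the total order v_0 < v_1 < v_2 < v_3 on the vertex set. Then K (dimension 2) consists of the simplices:

  0-simplices (4): [v_0], [v_1], [v_2], [v_3]
  1-simplices (6): [v_0,v_1], [v_0,v_2], [v_0,v_3], [v_1,v_2], [v_1,v_3], [v_2,v_3]
  2-simplices (4): [v_0,v_1,v_2], [v_0,v_1,v_3], [v_0,v_2,v_3], [v_1,v_2,v_3]

giving chain groups C_0 ≅ Z^4, C_1 ≅ Z^6, C_2 ≅ Z^4.

The boundary map ∂_1: C_1 → C_0 sends each edge [p,q] (with p < q) to q − p. For instance
  ∂[v_0,v_1] = [v_1] − [v_0].
As a 4×6 matrix over Z this has rank 3, with invariant factors (1,1,1).

∂_2: C_2 → C_1 sends each 2-simplex [p,q,r] to [q,r] − [p,r] + [p,q]. For instance
  ∂[v_1,v_2,v_3] = [v_2,v_3] − [v_1,v_3] + [v_1,v_2],
  ∂[v_0,v_2,v_3] = [v_2,v_3] − [v_0,v_3] + [v_0,v_2].
As a 6×4 matrix over Z this has rank 3, with invariant factors (1,1,1).

Reading off H_k = ker ∂_k / im ∂_{k+1}:

  H_0: rank C_0 − rank ∂_1 = 4 − 3 = 1, and the invariant factors of ∂_1 are all 1, so H_0 = Z.

H_0 ≅ Z.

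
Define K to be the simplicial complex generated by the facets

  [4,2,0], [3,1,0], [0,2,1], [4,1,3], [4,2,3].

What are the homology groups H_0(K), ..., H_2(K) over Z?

H_0 = Z,  H_1 = Z,  H_2 = 0.

Take the total order 0 < 1 < 2 < 3 < 4 on the vertex set. Then K (dimension 2) consists of the simplices:

  0-simplices (5): [0], [1], [2], [3], [4]
  1-simplices (10): [0,1], [0,2], [0,3], [0,4], [1,2], [1,3], [1,4], [2,3], [2,4], [3,4]
  2-simplices (5): [0,1,2], [0,1,3], [0,2,4], [1,3,4], [2,3,4]

giving chain groups C_0 ≅ Z^5, C_1 ≅ Z^10, C_2 ≅ Z^5.

∂_1: C_1 → C_0 maps an edge to its endpoints' difference, ∂[p,q] = q − p. For instance
  ∂[0,4] = [4] − [0].
The resulting 5×10 matrix has rank 4, and its Smith normal form has invariant factors (1,1,1,1).

The boundary map ∂_2: C_2 → C_1 sends each 2-simplex [p,q,r] to [q,r] − [p,r] + [p,q]. For instance
  ∂[0,1,3] = [1,3] − [0,3] + [0,1],
  ∂[0,1,2] = [1,2] − [0,2] + [0,1].
As a 10×5 matrix over Z this has rank 5, with invariant factors (1,1,1,1,1).

From H_k ≅ ker(∂_k) / im(∂_{k+1}) we obtain:

  H_0: rank C_0 − rank ∂_1 = 5 − 4 = 1, and the invariant factors of ∂_1 are all 1, so H_0 = Z.
  H_1: rank ker ∂_1 − rank ∂_2 = (10 − 4) − 5 = 1, and the invariant factors of ∂_2 are all 1, so H_1 = Z.
  H_2: rank ker ∂_2 − rank ∂_3 = (5 − 5) − 0 = 0, and there is no ∂_3, so H_2 = 0.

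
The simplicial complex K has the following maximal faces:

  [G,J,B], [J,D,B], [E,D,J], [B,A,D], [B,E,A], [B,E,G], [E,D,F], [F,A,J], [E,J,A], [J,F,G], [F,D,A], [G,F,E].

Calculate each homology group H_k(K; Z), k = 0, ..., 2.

K has 7 vertices, 18 edges, 12 triangles.
rank ∂_0 = 0, rank ∂_1 = 6 ⇒ b_0 = 7 − 0 − 6 = 1; all invariant factors of ∂_1 are 1 so no torsion. So H_0 = Z.
rank ∂_1 = 6, rank ∂_2 = 12 ⇒ b_1 = 18 − 6 − 12 = 0; ∂_2 has invariant factor(s) [2] giving torsion. So H_1 = Z/2.
rank ∂_2 = 12, rank ∂_3 = 0 ⇒ b_2 = 12 − 12 − 0 = 0. So H_2 = 0.

H_0 ≅ Z,  H_1 ≅ Z/2,  H_2 = 0.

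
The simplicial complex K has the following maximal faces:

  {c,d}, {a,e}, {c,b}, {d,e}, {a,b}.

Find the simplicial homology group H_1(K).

H_1 = Z.

Order the vertices as a < b < c < d < e. Listing each simplex with vertices in this order, K has dimension 1 with simplices:

  0-simplices (5): a, b, c, d, e
  1-simplices (5): ab, ae, bc, cd, de

giving chain groups C_0 ≅ Z^5, C_1 ≅ Z^5.

The boundary map ∂_1: C_1 → C_0 sends each edge [p,q] (with p < q) to q − p.
The 5×5 boundary matrix has rank 4 and Smith normal form diag(1,1,1,1).

From H_k ≅ ker(∂_k) / im(∂_{k+1}) we obtain:

  H_1: rank ker ∂_1 − rank ∂_2 = (5 − 4) − 0 = 1, and there is no ∂_2, so H_1 ≅ Z.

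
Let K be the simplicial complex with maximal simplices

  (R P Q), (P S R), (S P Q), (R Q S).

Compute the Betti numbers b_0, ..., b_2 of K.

b_0 = 1, b_1 = 0, b_2 = 1.

Fix the vertex order P < Q < R < S and write every simplex with vertices in increasing order. Then dim K = 2 and the simplices of K are:

  0-simplices (4): P, Q, R, S
  1-simplices (6): PQ, PR, PS, QR, QS, RS
  2-simplices (4): PQR, PQS, PRS, QRS

so the chain groups are C_0 ≅ Z^4, C_1 ≅ Z^6, C_2 ≅ Z^4.

The boundary map ∂_1: C_1 → C_0 sends each edge [p,q] (with p < q) to q − p.
As a 4×6 matrix over Z this has rank 3, with invariant factors (1,1,1).

Boundary ∂_2: C_2 → C_1 maps a triangle to the signed sum of its edges. For instance
  ∂PQR = QR − PR + PQ,
  ∂PQS = QS − PS + PQ.
As a 6×4 matrix over Z this has rank 3, with invariant factors (1,1,1).

Computing H_k = (kernel of ∂_k) / (image of ∂_{k+1}):

  H_0: rank C_0 − rank ∂_1 = 4 − 3 = 1, and the invariant factors of ∂_1 are all 1, so H_0 = Z.
  H_1: rank ker ∂_1 − rank ∂_2 = (6 − 3) − 3 = 0, and the invariant factors of ∂_2 are all 1, so H_1 = 0.
  H_2: rank ker ∂_2 − rank ∂_3 = (4 − 3) − 0 = 1, and there is no ∂_3, so H_2 = Z.

(K is a triangulation of the 2-sphere S^2.)

Hence the Betti numbers are b_0 = 1, b_1 = 0, b_2 = 1.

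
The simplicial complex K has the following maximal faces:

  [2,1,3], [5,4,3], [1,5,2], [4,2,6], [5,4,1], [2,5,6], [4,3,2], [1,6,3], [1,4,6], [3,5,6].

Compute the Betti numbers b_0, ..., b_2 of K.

Order the vertices as 1 < 2 < 3 < 4 < 5 < 6. Listing each simplex with vertices in this order, K has dimension 2 with simplices:

  0-simplices (6): [1], [2], [3], [4], [5], [6]
  1-simplices (15): [1,2], [1,3], [1,4], [1,5], [1,6], [2,3], [2,4], [2,5], [2,6], [3,4], [3,5], [3,6], [4,5], [4,6], [5,6]
  2-simplices (10): [1,2,3], [1,2,5], [1,3,6], [1,4,5], [1,4,6], [2,3,4], [2,4,6], [2,5,6], [3,4,5], [3,5,6]

so the chain groups are C_0 ≅ Z^6, C_1 ≅ Z^15, C_2 ≅ Z^10.

∂_1: C_1 → C_0 is given by ∂[p,q] = [q] − [p].
As a 6×15 matrix over Z this has rank 5, with invariant factors (1,1,1,1,1).

The boundary map ∂_2: C_2 → C_1 maps a triangle to the signed sum of its edges. For instance
  ∂[2,4,6] = [4,6] − [2,6] + [2,4],
  ∂[1,2,3] = [2,3] − [1,3] + [1,2].
The 15×10 boundary matrix has rank 10 and Smith normal form diag(1,1,1,1,1,1,1,1,1,2).

Computing H_k = (kernel of ∂_k) / (image of ∂_{k+1}):

  H_0: rank C_0 − rank ∂_1 = 6 − 5 = 1, and the invariant factors of ∂_1 are all 1, so H_0 = Z.
  H_1: rank ker ∂_1 − rank ∂_2 = (15 − 5) − 10 = 0, and ∂_2 has invariant factor 2 > 1, so H_1 = Z/2Z.
  H_2: rank ker ∂_2 − rank ∂_3 = (10 − 10) − 0 = 0, and there is no ∂_3, so H_2 = 0.

As a check, the Euler characteristic is 6 − 15 + 10 = 1, which agrees with 1 − 0 + 0 = 1.

Hence the Betti numbers are b_0 = 1, b_1 = 0, b_2 = 0.

b_0 = 1, b_1 = 0, b_2 = 0.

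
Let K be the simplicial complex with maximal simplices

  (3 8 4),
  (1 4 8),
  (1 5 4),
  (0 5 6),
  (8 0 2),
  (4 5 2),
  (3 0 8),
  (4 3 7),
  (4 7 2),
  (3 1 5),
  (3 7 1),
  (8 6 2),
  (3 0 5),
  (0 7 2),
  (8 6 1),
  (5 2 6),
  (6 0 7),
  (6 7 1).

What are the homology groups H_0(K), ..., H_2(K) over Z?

K has 9 vertices, 27 edges, 18 triangles.
rank ∂_0 = 0, rank ∂_1 = 8 ⇒ b_0 = 9 − 0 − 8 = 1; all invariant factors of ∂_1 are 1 so no torsion. So H_0 = Z.
rank ∂_1 = 8, rank ∂_2 = 18 ⇒ b_1 = 27 − 8 − 18 = 1; ∂_2 has invariant factor(s) [2] giving torsion. So H_1 = Z ⊕ Z/2Z.
rank ∂_2 = 18, rank ∂_3 = 0 ⇒ b_2 = 18 − 18 − 0 = 0. So H_2 = 0.

H_0 ≅ Z,  H_1 ≅ Z ⊕ Z/2Z,  H_2 = 0.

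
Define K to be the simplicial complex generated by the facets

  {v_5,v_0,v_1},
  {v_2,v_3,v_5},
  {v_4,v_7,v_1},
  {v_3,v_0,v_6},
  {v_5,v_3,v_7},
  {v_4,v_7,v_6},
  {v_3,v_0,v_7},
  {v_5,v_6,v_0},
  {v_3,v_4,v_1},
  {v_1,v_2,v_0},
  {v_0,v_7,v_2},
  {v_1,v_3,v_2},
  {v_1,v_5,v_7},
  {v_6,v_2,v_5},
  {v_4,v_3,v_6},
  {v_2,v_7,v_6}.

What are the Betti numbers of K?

We work with the vertex ordering v_0 < v_1 < v_2 < v_3 < v_4 < v_5 < v_6 < v_7. The simplices of K, each written with vertices in increasing order, are:

  0-simplices (8): [v_0], [v_1], [v_2], [v_3], [v_4], [v_5], [v_6], [v_7]
  1-simplices (24): (24 of them)
  2-simplices (16): (16 of them)

Hence C_0 ≅ Z^8, C_1 ≅ Z^24, C_2 ≅ Z^16.

The boundary map ∂_1: C_1 → C_0 is given by ∂[p,q] = [q] − [p]. For instance
  ∂[v_1,v_2] = [v_2] − [v_1].
The resulting 8×24 matrix has rank 7, and its Smith normal form has invariant factors (1,1,1,1,1,1,1).

The boundary map ∂_2: C_2 → C_1 acts by ∂[p,q,r] = [q,r] − [p,r] + [p,q]. For instance
  ∂[v_0,v_3,v_7] = [v_3,v_7] − [v_0,v_7] + [v_0,v_3],
  ∂[v_1,v_2,v_3] = [v_2,v_3] − [v_1,v_3] + [v_1,v_2].
The 24×16 boundary matrix has rank 15 and Smith normal form diag(1,1,1,1,1,1,1,1,1,1,1,1,1,1,1).

Computing H_k = (kernel of ∂_k) / (image of ∂_{k+1}):

  H_0: rank C_0 − rank ∂_1 = 8 − 7 = 1, and the invariant factors of ∂_1 are all 1, so H_0 = Z.
  H_1: rank ker ∂_1 − rank ∂_2 = (24 − 7) − 15 = 2, and the invariant factors of ∂_2 are all 1, so H_1 = Z^2.
  H_2: rank ker ∂_2 − rank ∂_3 = (16 − 15) − 0 = 1, and there is no ∂_3, so H_2 = Z.

Hence the Betti numbers are b_0 = 1, b_1 = 2, b_2 = 1.

b_0 = 1, b_1 = 2, b_2 = 1.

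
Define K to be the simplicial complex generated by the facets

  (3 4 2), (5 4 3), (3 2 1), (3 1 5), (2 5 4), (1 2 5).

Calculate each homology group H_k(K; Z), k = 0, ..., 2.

H_0 ≅ Z,  H_1 = 0,  H_2 ≅ Z.

Take the total order 1 < 2 < 3 < 4 < 5 on the vertex set. Then K (dimension 2) consists of the simplices:

  0-simplices (5): [1], [2], [3], [4], [5]
  1-simplices (9): [1,2], [1,3], [1,5], [2,3], [2,4], [2,5], [3,4], [3,5], [4,5]
  2-simplices (6): [1,2,3], [1,2,5], [1,3,5], [2,3,4], [2,4,5], [3,4,5]

Hence C_0 ≅ Z^5, C_1 ≅ Z^9, C_2 ≅ Z^6.

∂_1: C_1 → C_0 is given by ∂[p,q] = [q] − [p].
The 5×9 boundary matrix has rank 4 and Smith normal form diag(1,1,1,1).

∂_2: C_2 → C_1 maps a triangle to the signed sum of its edges. For instance
  ∂[1,3,5] = [3,5] − [1,5] + [1,3],
  ∂[3,4,5] = [4,5] − [3,5] + [3,4].
This gives a 9×6 integer matrix of rank 5; reducing to Smith normal form yields diagonal entries (1,1,1,1,1).

Now H_k = ker ∂_k / im ∂_{k+1}, so:

  H_0: rank C_0 − rank ∂_1 = 5 − 4 = 1, and the invariant factors of ∂_1 are all 1, so H_0 = Z.
  H_1: rank ker ∂_1 − rank ∂_2 = (9 − 4) − 5 = 0, and the invariant factors of ∂_2 are all 1, so H_1 = 0.
  H_2: rank ker ∂_2 − rank ∂_3 = (6 − 5) − 0 = 1, and there is no ∂_3, so H_2 = Z.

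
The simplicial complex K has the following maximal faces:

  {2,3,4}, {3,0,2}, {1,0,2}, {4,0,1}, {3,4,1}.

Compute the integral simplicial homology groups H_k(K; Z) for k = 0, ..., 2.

H_0 = Z,  H_1 = Z,  H_2 = 0.

Fix the vertex order 0 < 1 < 2 < 3 < 4 and write every simplex with vertices in increasing order. Then dim K = 2 and the simplices of K are:

  0-simplices (5): [0], [1], [2], [3], [4]
  1-simplices (10): [0,1], [0,2], [0,3], [0,4], [1,2], [1,3], [1,4], [2,3], [2,4], [3,4]
  2-simplices (5): [0,1,2], [0,1,4], [0,2,3], [1,3,4], [2,3,4]

Hence C_0 ≅ Z^5, C_1 ≅ Z^10, C_2 ≅ Z^5.

Boundary ∂_1: C_1 → C_0 is given by ∂[p,q] = [q] − [p]. For instance
  ∂[3,4] = [4] − [3].
The 5×10 boundary matrix has rank 4 and Smith normal form diag(1,1,1,1).

The boundary map ∂_2: C_2 → C_1 sends each 2-simplex [p,q,r] to [q,r] − [p,r] + [p,q]. For instance
  ∂[0,2,3] = [2,3] − [0,3] + [0,2],
  ∂[0,1,2] = [1,2] − [0,2] + [0,1].
The resulting 10×5 matrix has rank 5, and its Smith normal form has invariant factors (1,1,1,1,1).

Reading off H_k = ker ∂_k / im ∂_{k+1}:

  H_0: rank C_0 − rank ∂_1 = 5 − 4 = 1, and the invariant factors of ∂_1 are all 1, so H_0 = Z.
  H_1: rank ker ∂_1 − rank ∂_2 = (10 − 4) − 5 = 1, and the invariant factors of ∂_2 are all 1, so H_1 = Z.
  H_2: rank ker ∂_2 − rank ∂_3 = (5 − 5) − 0 = 0, and there is no ∂_3, so H_2 = 0.

As a check, the Euler characteristic is 5 − 10 + 5 = 0, which agrees with 1 − 1 + 0 = 0.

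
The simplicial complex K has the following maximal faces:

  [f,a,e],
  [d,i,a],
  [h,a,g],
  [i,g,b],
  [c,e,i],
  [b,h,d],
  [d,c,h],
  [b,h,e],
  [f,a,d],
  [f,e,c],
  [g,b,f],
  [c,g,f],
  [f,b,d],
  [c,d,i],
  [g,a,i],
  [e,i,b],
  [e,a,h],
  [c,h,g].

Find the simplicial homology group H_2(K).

Order the vertices as a < b < c < d < e < f < g < h < i. Listing each simplex with vertices in this order, K has dimension 2 with simplices:

  0-simplices (9): a, b, c, d, e, f, g, h, i
  1-simplices (27): ad, ae, af, ag, ah, ai, bd, be, bf, bg, bh, bi, cd, ce, cf, cg, ch, ci, df, dh, di, ef, eh, ei, fg, gh, gi
  2-simplices (18): adf, adi, aef, aeh, agh, agi, bdf, bdh, beh, bei, bfg, bgi, cdh, cdi, cef, cei, cfg, cgh

Hence C_0 ≅ Z^9, C_1 ≅ Z^27, C_2 ≅ Z^18.

∂_1: C_1 → C_0 sends each edge [p,q] (with p < q) to q − p. For instance
  ∂dh = h − d.
This gives a 9×27 integer matrix of rank 8; reducing to Smith normal form yields diagonal entries (1,1,1,1,1,1,1,1).

∂_2: C_2 → C_1 maps a triangle to the signed sum of its edges. For instance
  ∂cdi = di − ci + cd,
  ∂bdf = df − bf + bd.
This gives a 27×18 integer matrix of rank 17; reducing to Smith normal form yields diagonal entries (1,1,1,1,1,1,1,1,1,1,1,1,1,1,1,1,1).

From H_k ≅ ker(∂_k) / im(∂_{k+1}) we obtain:

  H_2: rank ker ∂_2 − rank ∂_3 = (18 − 17) − 0 = 1, and there is no ∂_3, so H_2 ≅ Z.

(K is a triangulation of the torus T^2.)

H_2 = Z.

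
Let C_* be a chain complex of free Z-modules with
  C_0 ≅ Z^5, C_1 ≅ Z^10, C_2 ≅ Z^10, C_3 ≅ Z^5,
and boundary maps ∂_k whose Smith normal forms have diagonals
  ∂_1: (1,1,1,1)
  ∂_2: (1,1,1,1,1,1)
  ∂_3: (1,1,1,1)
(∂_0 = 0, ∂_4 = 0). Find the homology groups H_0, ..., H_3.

H_0 ≅ Z,  H_1 = 0,  H_2 = 0,  H_3 ≅ Z.

H_0: b_0 = 5 − 0 − 4 = 1; torsion from ∂_1 factors > 1: none. So H_0 ≅ Z.
H_1: b_1 = 10 − 4 − 6 = 0; torsion from ∂_2 factors > 1: none. So H_1 ≅ 0.
H_2: b_2 = 10 − 6 − 4 = 0; torsion from ∂_3 factors > 1: none. So H_2 ≅ 0.
H_3: b_3 = 5 − 4 − 0 = 1; torsion from ∂_4 factors > 1: none. So H_3 ≅ Z.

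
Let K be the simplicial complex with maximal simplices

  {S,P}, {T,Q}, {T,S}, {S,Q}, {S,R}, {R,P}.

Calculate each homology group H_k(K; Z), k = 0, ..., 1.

Take the total order P < Q < R < S < T on the vertex set. Then K (dimension 1) consists of the simplices:

  0-simplices (5): P, Q, R, S, T
  1-simplices (6): PR, PS, QS, QT, RS, ST

giving chain groups C_0 ≅ Z^5, C_1 ≅ Z^6.

The boundary map ∂_1: C_1 → C_0 is given by ∂[p,q] = [q] − [p]. For instance
  ∂QS = S − Q.
The resulting 5×6 matrix has rank 4, and its Smith normal form has invariant factors (1,1,1,1).

Computing H_k = (kernel of ∂_k) / (image of ∂_{k+1}):

  H_0: rank C_0 − rank ∂_1 = 5 − 4 = 1, and the invariant factors of ∂_1 are all 1, so H_0 = Z.
  H_1: rank ker ∂_1 − rank ∂_2 = (6 − 4) − 0 = 2, and there is no ∂_2, so H_1 = Z^2.

As a check, the Euler characteristic is 5 − 6 = -1, which agrees with 1 − 2 = -1.
(K is a triangulation of a wedge of 2 circles.)

H_0 = Z,  H_1 = Z^2.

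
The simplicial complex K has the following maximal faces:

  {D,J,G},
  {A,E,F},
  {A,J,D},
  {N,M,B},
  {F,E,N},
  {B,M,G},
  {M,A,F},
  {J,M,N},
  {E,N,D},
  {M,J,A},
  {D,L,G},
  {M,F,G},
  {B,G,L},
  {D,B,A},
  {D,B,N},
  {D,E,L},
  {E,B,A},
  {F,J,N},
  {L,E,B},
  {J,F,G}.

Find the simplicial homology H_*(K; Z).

H_0 = Z,  H_1 = Z ⊕ Z/2Z,  H_2 = 0.

We work with the vertex ordering A < B < D < E < F < G < J < L < M < N. The simplices of K, each written with vertices in increasing order, are:

  0-simplices (10): A, B, D, E, F, G, J, L, M, N
  1-simplices (30): AB, AD, AE, AF, AJ, AM, BD, BE, BG, BL, BM, BN, DE, DG, DJ, DL, DN, EF, EL, EN, FG, FJ, FM, FN, GJ, GL, GM, JM, JN, MN
  2-simplices (20): ABD, ABE, ADJ, AEF, AFM, AJM, BDN, BEL, BGL, BGM, BMN, DEL, DEN, DGJ, DGL, EFN, FGJ, FGM, FJN, JMN

Hence C_0 ≅ Z^10, C_1 ≅ Z^30, C_2 ≅ Z^20.

Boundary ∂_1: C_1 → C_0 sends each edge [p,q] (with p < q) to q − p.
The resulting 10×30 matrix has rank 9, and its Smith normal form has invariant factors (1,1,1,1,1,1,1,1,1).

∂_2: C_2 → C_1 acts by ∂[p,q,r] = [q,r] − [p,r] + [p,q]. For instance
  ∂EFN = FN − EN + EF,
  ∂FGM = GM − FM + FG.
As a 30×20 matrix over Z this has rank 20, with invariant factors (1,1,1,1,1,1,1,1,1,1,1,1,1,1,1,1,1,1,1,2).

From H_k ≅ ker(∂_k) / im(∂_{k+1}) we obtain:

  H_0: rank C_0 − rank ∂_1 = 10 − 9 = 1, and the invariant factors of ∂_1 are all 1, so H_0 = Z.
  H_1: rank ker ∂_1 − rank ∂_2 = (30 − 9) − 20 = 1, and ∂_2 has invariant factor 2 > 1, so H_1 = Z ⊕ Z/2Z.
  H_2: rank ker ∂_2 − rank ∂_3 = (20 − 20) − 0 = 0, and there is no ∂_3, so H_2 = 0.

As a check, the Euler characteristic is 10 − 30 + 20 = 0, which agrees with 1 − 1 + 0 = 0.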